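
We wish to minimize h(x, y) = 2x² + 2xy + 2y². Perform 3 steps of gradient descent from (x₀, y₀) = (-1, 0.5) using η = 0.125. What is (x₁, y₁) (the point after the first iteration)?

(-0.625, 0.5)

∇h = (4x + 2y, 2x + 4y)
(x₁, y₁) = (-1, 0.5) − 0.125·(-3, 0) = (-0.625, 0.5)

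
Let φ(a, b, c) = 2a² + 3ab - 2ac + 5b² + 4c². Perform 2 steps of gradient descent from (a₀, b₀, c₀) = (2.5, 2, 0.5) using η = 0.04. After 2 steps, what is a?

1.5312

∇φ = (4a + 3b - 2c, 3a + 10b, -2a + 8c)
(a₁, b₁, c₁) = (2.5, 2, 0.5) − 0.04·(15, 27.5, -1) = (1.9, 0.9, 0.54)
(a₂, b₂, c₂) = (1.9, 0.9, 0.54) − 0.04·(9.22, 14.7, 0.52) = (1.5312, 0.312, 0.5192)
a = 1.5312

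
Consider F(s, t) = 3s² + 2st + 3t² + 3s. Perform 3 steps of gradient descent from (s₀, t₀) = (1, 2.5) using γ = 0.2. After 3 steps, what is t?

∇F = (6s + 2t + 3, 2s + 6t)
(s₁, t₁) = (1, 2.5) − 0.2·(14, 17) = (-1.8, -0.9)
(s₂, t₂) = (-1.8, -0.9) − 0.2·(-9.6, -9) = (0.12, 0.9)
(s₃, t₃) = (0.12, 0.9) − 0.2·(5.52, 5.64) = (-0.984, -0.228)
t = -0.228

-0.228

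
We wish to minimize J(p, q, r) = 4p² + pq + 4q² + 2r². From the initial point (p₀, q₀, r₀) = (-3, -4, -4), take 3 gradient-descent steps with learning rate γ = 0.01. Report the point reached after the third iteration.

(-2.23532, -3.039677, -3.538944)

∇J = (8p + q, p + 8q, 4r)
Step 1: at (-3, -4, -4), ∇J = (-28, -35, -16) → (-3, -4, -4) − 0.01·(-28, -35, -16) = (-2.72, -3.65, -3.84)
Step 2: at (-2.72, -3.65, -3.84), ∇J = (-25.41, -31.92, -15.36) → (-2.72, -3.65, -3.84) − 0.01·(-25.41, -31.92, -15.36) = (-2.4659, -3.3308, -3.6864)
Step 3: at (-2.4659, -3.3308, -3.6864), ∇J = (-23.058, -29.1123, -14.7456) → (-2.4659, -3.3308, -3.6864) − 0.01·(-23.058, -29.1123, -14.7456) = (-2.23532, -3.039677, -3.538944)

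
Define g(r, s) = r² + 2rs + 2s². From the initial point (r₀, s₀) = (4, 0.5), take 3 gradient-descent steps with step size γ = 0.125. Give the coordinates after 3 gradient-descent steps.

(2.03125, -1.1328125)

∇g = (2r + 2s, 2r + 4s)
(r₁, s₁) = (4, 0.5) − 0.125·(9, 10) = (2.875, -0.75)
(r₂, s₂) = (2.875, -0.75) − 0.125·(4.25, 2.75) = (2.34375, -1.09375)
(r₃, s₃) = (2.34375, -1.09375) − 0.125·(2.5, 0.3125) = (2.03125, -1.1328125)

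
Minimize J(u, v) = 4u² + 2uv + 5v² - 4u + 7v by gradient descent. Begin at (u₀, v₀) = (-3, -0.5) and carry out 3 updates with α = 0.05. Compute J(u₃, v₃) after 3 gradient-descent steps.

-1.09620025

∇J = (8u + 2v - 4, 2u + 10v + 7)
Step 1: at (-3, -0.5), ∇J = (-29, -4) → (-3, -0.5) − 0.05·(-29, -4) = (-1.55, -0.3)
Step 2: at (-1.55, -0.3), ∇J = (-17, 0.9) → (-1.55, -0.3) − 0.05·(-17, 0.9) = (-0.7, -0.345)
Step 3: at (-0.7, -0.345), ∇J = (-10.29, 2.15) → (-0.7, -0.345) − 0.05·(-10.29, 2.15) = (-0.1855, -0.4525)
J(-0.1855, -0.4525) = -1.09620025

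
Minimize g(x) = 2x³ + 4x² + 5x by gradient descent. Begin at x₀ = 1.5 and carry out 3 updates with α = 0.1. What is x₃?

g′(x) = 6x² + 8x + 5
Step 1: g′(1.5) = 30.5; x₁ = 1.5 − 0.1·30.5 = -1.55
Step 2: g′(-1.55) = 7.015; x₂ = -1.55 − 0.1·7.015 = -2.2515
Step 3: g′(-2.2515) = 17.4035135; x₃ = -2.2515 − 0.1·17.4035135 = -3.99185135

-3.99185135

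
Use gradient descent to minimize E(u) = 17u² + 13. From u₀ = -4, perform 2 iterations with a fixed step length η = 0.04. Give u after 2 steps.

E′(u) = 34u
u₁ = -4 − 0.04·(-136) = 1.44
u₂ = 1.44 − 0.04·48.96 = -0.5184

-0.5184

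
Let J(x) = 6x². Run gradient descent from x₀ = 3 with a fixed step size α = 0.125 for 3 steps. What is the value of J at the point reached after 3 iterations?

0.84375

J′(x) = 12x
Step 1: J′(3) = 36; x₁ = 3 − 0.125·36 = -1.5
Step 2: J′(-1.5) = -18; x₂ = -1.5 − 0.125·(-18) = 0.75
Step 3: J′(0.75) = 9; x₃ = 0.75 − 0.125·9 = -0.375
J(-0.375) = 0.84375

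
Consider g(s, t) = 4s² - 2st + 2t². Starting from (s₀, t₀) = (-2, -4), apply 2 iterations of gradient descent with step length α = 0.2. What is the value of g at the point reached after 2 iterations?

∇g = (8s - 2t, -2s + 4t)
Step 1: at (-2, -4), ∇g = (-8, -12) → (-2, -4) − 0.2·(-8, -12) = (-0.4, -1.6)
Step 2: at (-0.4, -1.6), ∇g = (0, -5.6) → (-0.4, -1.6) − 0.2·(0, -5.6) = (-0.4, -0.48)
g(-0.4, -0.48) = 0.7168

0.7168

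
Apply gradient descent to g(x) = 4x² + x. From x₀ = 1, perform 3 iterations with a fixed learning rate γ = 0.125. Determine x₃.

-0.125

g′(x) = 8x + 1
Step 1: g′(1) = 9; x₁ = 1 − 0.125·9 = -0.125
Step 2: g′(-0.125) = 0; x₂ = -0.125 − 0.125·0 = -0.125
Step 3: g′(-0.125) = 0; x₃ = -0.125 − 0.125·0 = -0.125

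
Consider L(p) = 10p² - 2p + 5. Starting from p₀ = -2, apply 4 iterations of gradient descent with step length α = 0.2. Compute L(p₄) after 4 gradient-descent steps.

L′(p) = 20p - 2
p₁ = -2 − 0.2·(-42) = 6.4
p₂ = 6.4 − 0.2·126 = -18.8
p₃ = -18.8 − 0.2·(-378) = 56.8
p₄ = 56.8 − 0.2·1134 = -170
L(-170) = 289345

289345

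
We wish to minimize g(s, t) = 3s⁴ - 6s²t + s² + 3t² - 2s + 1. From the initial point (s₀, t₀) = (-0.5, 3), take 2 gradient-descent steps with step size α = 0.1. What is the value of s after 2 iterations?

∇g = (12s³ - 12st + 2s - 2, -6s² + 6t)
Step 1: at (-0.5, 3), ∇g = (13.5, 16.5) → (-0.5, 3) − 0.1·(13.5, 16.5) = (-1.85, 1.35)
Step 2: at (-1.85, 1.35), ∇g = (-51.7095, -12.435) → (-1.85, 1.35) − 0.1·(-51.7095, -12.435) = (3.32095, 2.5935)
s = 3.32095

3.32095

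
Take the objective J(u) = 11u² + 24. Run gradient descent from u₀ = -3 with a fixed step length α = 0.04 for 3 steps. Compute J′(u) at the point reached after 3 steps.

J′(u) = 22u
u₁ = -3 − 0.04·(-66) = -0.36
u₂ = -0.36 − 0.04·(-7.92) = -0.0432
u₃ = -0.0432 − 0.04·(-0.9504) = -0.005184
J′(u) at (-0.005184) = -0.114048

-0.114048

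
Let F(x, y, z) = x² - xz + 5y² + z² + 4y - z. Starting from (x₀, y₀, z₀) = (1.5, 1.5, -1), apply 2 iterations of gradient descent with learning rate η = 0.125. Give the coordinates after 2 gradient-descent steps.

(0.6953125, -0.28125, -0.078125)

∇F = (2x - z, 10y + 4, -x + 2z - 1)
Step 1: at (1.5, 1.5, -1), ∇F = (4, 19, -4.5) → (1.5, 1.5, -1) − 0.125·(4, 19, -4.5) = (1, -0.875, -0.4375)
Step 2: at (1, -0.875, -0.4375), ∇F = (2.4375, -4.75, -2.875) → (1, -0.875, -0.4375) − 0.125·(2.4375, -4.75, -2.875) = (0.6953125, -0.28125, -0.078125)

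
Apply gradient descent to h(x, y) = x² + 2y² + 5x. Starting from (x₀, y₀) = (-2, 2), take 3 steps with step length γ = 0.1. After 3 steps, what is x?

∇h = (2x + 5, 4y)
Step 1: at (-2, 2), ∇h = (1, 8) → (-2, 2) − 0.1·(1, 8) = (-2.1, 1.2)
Step 2: at (-2.1, 1.2), ∇h = (0.8, 4.8) → (-2.1, 1.2) − 0.1·(0.8, 4.8) = (-2.18, 0.72)
Step 3: at (-2.18, 0.72), ∇h = (0.64, 2.88) → (-2.18, 0.72) − 0.1·(0.64, 2.88) = (-2.244, 0.432)
x = -2.244

-2.244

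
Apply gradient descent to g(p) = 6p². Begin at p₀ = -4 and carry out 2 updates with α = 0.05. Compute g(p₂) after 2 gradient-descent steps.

g′(p) = 12p
Step 1: g′(-4) = -48; p₁ = -4 − 0.05·(-48) = -1.6
Step 2: g′(-1.6) = -19.2; p₂ = -1.6 − 0.05·(-19.2) = -0.64
g(-0.64) = 2.4576

2.4576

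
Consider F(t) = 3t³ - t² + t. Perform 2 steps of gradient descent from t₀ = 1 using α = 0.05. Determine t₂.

F′(t) = 9t² - 2t + 1
Step 1: F′(1) = 8; t₁ = 1 − 0.05·8 = 0.6
Step 2: F′(0.6) = 3.04; t₂ = 0.6 − 0.05·3.04 = 0.448

0.448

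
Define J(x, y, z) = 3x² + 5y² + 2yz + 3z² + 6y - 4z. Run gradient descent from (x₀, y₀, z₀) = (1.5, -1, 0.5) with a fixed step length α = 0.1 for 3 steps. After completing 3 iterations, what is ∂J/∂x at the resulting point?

0.576

∇J = (6x, 10y + 2z + 6, 2y + 6z - 4)
(x₁, y₁, z₁) = (1.5, -1, 0.5) − 0.1·(9, -3, -3) = (0.6, -0.7, 0.8)
(x₂, y₂, z₂) = (0.6, -0.7, 0.8) − 0.1·(3.6, 0.6, -0.6) = (0.24, -0.76, 0.86)
(x₃, y₃, z₃) = (0.24, -0.76, 0.86) − 0.1·(1.44, 0.12, -0.36) = (0.096, -0.772, 0.896)
∂J/∂x at (0.096, -0.772, 0.896) = 0.576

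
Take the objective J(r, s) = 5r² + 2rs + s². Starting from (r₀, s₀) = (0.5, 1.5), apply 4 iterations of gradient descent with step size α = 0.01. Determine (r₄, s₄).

(0.22918528, 1.35352704)

∇J = (10r + 2s, 2r + 2s)
(r₁, s₁) = (0.5, 1.5) − 0.01·(8, 4) = (0.42, 1.46)
(r₂, s₂) = (0.42, 1.46) − 0.01·(7.12, 3.76) = (0.3488, 1.4224)
(r₃, s₃) = (0.3488, 1.4224) − 0.01·(6.3328, 3.5424) = (0.285472, 1.386976)
(r₄, s₄) = (0.285472, 1.386976) − 0.01·(5.628672, 3.344896) = (0.22918528, 1.35352704)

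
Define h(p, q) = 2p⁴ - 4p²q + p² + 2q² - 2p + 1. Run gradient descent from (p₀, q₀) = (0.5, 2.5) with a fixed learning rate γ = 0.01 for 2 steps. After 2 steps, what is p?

0.7064

∇h = (8p³ - 8pq + 2p - 2, -4p² + 4q)
(p₁, q₁) = (0.5, 2.5) − 0.01·(-10, 9) = (0.6, 2.41)
(p₂, q₂) = (0.6, 2.41) − 0.01·(-10.64, 8.2) = (0.7064, 2.328)
p = 0.7064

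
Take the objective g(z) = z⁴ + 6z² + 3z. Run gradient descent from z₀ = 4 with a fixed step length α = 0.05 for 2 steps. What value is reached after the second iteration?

g′(z) = 4z³ + 12z + 3
z₁ = 4 − 0.05·307 = -11.35
z₂ = -11.35 − 0.05·(-5981.7415) = 287.737075

287.737075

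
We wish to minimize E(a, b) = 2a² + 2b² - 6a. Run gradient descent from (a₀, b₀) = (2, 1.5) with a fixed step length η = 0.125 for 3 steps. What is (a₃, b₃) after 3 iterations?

∇E = (4a - 6, 4b)
Step 1: at (2, 1.5), ∇E = (2, 6) → (2, 1.5) − 0.125·(2, 6) = (1.75, 0.75)
Step 2: at (1.75, 0.75), ∇E = (1, 3) → (1.75, 0.75) − 0.125·(1, 3) = (1.625, 0.375)
Step 3: at (1.625, 0.375), ∇E = (0.5, 1.5) → (1.625, 0.375) − 0.125·(0.5, 1.5) = (1.5625, 0.1875)

(1.5625, 0.1875)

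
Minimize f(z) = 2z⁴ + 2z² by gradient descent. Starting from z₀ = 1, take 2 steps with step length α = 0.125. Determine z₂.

f′(z) = 8z³ + 4z
Step 1: f′(1) = 12; z₁ = 1 − 0.125·12 = -0.5
Step 2: f′(-0.5) = -3; z₂ = -0.5 − 0.125·(-3) = -0.125

-0.125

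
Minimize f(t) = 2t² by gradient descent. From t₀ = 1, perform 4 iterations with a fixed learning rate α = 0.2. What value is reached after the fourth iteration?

0.0016

f′(t) = 4t
t₁ = 1 − 0.2·4 = 0.2
t₂ = 0.2 − 0.2·0.8 = 0.04
t₃ = 0.04 − 0.2·0.16 = 0.008
t₄ = 0.008 − 0.2·0.032 = 0.0016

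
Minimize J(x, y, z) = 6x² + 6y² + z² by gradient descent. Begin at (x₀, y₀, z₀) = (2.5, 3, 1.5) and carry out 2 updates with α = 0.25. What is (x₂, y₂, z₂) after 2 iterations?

∇J = (12x, 12y, 2z)
Step 1: at (2.5, 3, 1.5), ∇J = (30, 36, 3) → (2.5, 3, 1.5) − 0.25·(30, 36, 3) = (-5, -6, 0.75)
Step 2: at (-5, -6, 0.75), ∇J = (-60, -72, 1.5) → (-5, -6, 0.75) − 0.25·(-60, -72, 1.5) = (10, 12, 0.375)

(10, 12, 0.375)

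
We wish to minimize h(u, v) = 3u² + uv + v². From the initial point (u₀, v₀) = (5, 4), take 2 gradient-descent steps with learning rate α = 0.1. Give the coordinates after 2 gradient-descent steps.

∇h = (6u + v, u + 2v)
(u₁, v₁) = (5, 4) − 0.1·(34, 13) = (1.6, 2.7)
(u₂, v₂) = (1.6, 2.7) − 0.1·(12.3, 7) = (0.37, 2)

(0.37, 2)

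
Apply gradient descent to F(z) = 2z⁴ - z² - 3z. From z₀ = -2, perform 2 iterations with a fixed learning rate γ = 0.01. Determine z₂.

-1.16169176

F′(z) = 8z³ - 2z - 3
z₁ = -2 − 0.01·(-63) = -1.37
z₂ = -1.37 − 0.01·(-20.830824) = -1.16169176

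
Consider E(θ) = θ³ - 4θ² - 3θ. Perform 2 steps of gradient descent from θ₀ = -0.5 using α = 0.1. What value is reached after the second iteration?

-1.0516875

E′(θ) = 3θ² - 8θ - 3
θ₁ = -0.5 − 0.1·1.75 = -0.675
θ₂ = -0.675 − 0.1·3.766875 = -1.0516875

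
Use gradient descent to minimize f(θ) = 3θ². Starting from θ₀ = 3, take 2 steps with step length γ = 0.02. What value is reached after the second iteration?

2.3232

f′(θ) = 6θ
Step 1: f′(3) = 18; θ₁ = 3 − 0.02·18 = 2.64
Step 2: f′(2.64) = 15.84; θ₂ = 2.64 − 0.02·15.84 = 2.3232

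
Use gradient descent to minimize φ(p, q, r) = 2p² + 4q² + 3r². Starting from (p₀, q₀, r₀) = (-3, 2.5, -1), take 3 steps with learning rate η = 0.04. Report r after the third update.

∇φ = (4p, 8q, 6r)
(p₁, q₁, r₁) = (-3, 2.5, -1) − 0.04·(-12, 20, -6) = (-2.52, 1.7, -0.76)
(p₂, q₂, r₂) = (-2.52, 1.7, -0.76) − 0.04·(-10.08, 13.6, -4.56) = (-2.1168, 1.156, -0.5776)
(p₃, q₃, r₃) = (-2.1168, 1.156, -0.5776) − 0.04·(-8.4672, 9.248, -3.4656) = (-1.778112, 0.78608, -0.438976)
r = -0.438976

-0.438976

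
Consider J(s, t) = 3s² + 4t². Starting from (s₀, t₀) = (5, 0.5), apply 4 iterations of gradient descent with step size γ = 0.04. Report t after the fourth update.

0.10690688

∇J = (6s, 8t)
(s₁, t₁) = (5, 0.5) − 0.04·(30, 4) = (3.8, 0.34)
(s₂, t₂) = (3.8, 0.34) − 0.04·(22.8, 2.72) = (2.888, 0.2312)
(s₃, t₃) = (2.888, 0.2312) − 0.04·(17.328, 1.8496) = (2.19488, 0.157216)
(s₄, t₄) = (2.19488, 0.157216) − 0.04·(13.16928, 1.257728) = (1.6681088, 0.10690688)
t = 0.10690688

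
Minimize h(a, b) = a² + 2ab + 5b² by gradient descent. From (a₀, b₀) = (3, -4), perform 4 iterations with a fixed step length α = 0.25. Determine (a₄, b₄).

(-4.5, -21.5)

∇h = (2a + 2b, 2a + 10b)
Step 1: at (3, -4), ∇h = (-2, -34) → (3, -4) − 0.25·(-2, -34) = (3.5, 4.5)
Step 2: at (3.5, 4.5), ∇h = (16, 52) → (3.5, 4.5) − 0.25·(16, 52) = (-0.5, -8.5)
Step 3: at (-0.5, -8.5), ∇h = (-18, -86) → (-0.5, -8.5) − 0.25·(-18, -86) = (4, 13)
Step 4: at (4, 13), ∇h = (34, 138) → (4, 13) − 0.25·(34, 138) = (-4.5, -21.5)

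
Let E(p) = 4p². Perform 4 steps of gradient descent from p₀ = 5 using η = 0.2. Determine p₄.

0.648

E′(p) = 8p
Step 1: E′(5) = 40; p₁ = 5 − 0.2·40 = -3
Step 2: E′(-3) = -24; p₂ = -3 − 0.2·(-24) = 1.8
Step 3: E′(1.8) = 14.4; p₃ = 1.8 − 0.2·14.4 = -1.08
Step 4: E′(-1.08) = -8.64; p₄ = -1.08 − 0.2·(-8.64) = 0.648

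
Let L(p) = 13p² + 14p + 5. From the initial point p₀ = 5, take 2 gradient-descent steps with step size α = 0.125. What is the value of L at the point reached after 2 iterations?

10221.25

L′(p) = 26p + 14
Step 1: L′(5) = 144; p₁ = 5 − 0.125·144 = -13
Step 2: L′(-13) = -324; p₂ = -13 − 0.125·(-324) = 27.5
L(27.5) = 10221.25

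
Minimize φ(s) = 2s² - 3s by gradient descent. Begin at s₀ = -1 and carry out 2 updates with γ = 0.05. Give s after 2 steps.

φ′(s) = 4s - 3
s₁ = -1 − 0.05·(-7) = -0.65
s₂ = -0.65 − 0.05·(-5.6) = -0.37

-0.37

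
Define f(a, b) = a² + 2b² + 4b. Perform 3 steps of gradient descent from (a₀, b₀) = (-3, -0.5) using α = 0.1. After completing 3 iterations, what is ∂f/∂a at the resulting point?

-3.072

∇f = (2a, 4b + 4)
Step 1: at (-3, -0.5), ∇f = (-6, 2) → (-3, -0.5) − 0.1·(-6, 2) = (-2.4, -0.7)
Step 2: at (-2.4, -0.7), ∇f = (-4.8, 1.2) → (-2.4, -0.7) − 0.1·(-4.8, 1.2) = (-1.92, -0.82)
Step 3: at (-1.92, -0.82), ∇f = (-3.84, 0.72) → (-1.92, -0.82) − 0.1·(-3.84, 0.72) = (-1.536, -0.892)
∂f/∂a at (-1.536, -0.892) = -3.072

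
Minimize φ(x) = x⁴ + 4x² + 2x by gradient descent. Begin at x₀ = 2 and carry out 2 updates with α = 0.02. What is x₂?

0.72

φ′(x) = 4x³ + 8x + 2
Step 1: φ′(2) = 50; x₁ = 2 − 0.02·50 = 1
Step 2: φ′(1) = 14; x₂ = 1 − 0.02·14 = 0.72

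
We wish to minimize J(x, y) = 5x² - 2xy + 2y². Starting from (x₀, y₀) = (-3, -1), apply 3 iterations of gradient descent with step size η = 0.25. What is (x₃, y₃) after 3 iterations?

(11.125, -3.375)

∇J = (10x - 2y, -2x + 4y)
Step 1: at (-3, -1), ∇J = (-28, 2) → (-3, -1) − 0.25·(-28, 2) = (4, -1.5)
Step 2: at (4, -1.5), ∇J = (43, -14) → (4, -1.5) − 0.25·(43, -14) = (-6.75, 2)
Step 3: at (-6.75, 2), ∇J = (-71.5, 21.5) → (-6.75, 2) − 0.25·(-71.5, 21.5) = (11.125, -3.375)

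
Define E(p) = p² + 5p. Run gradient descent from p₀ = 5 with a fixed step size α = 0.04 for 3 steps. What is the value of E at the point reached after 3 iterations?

27.8574688256

E′(p) = 2p + 5
p₁ = 5 − 0.04·15 = 4.4
p₂ = 4.4 − 0.04·13.8 = 3.848
p₃ = 3.848 − 0.04·12.696 = 3.34016
E(3.34016) = 27.8574688256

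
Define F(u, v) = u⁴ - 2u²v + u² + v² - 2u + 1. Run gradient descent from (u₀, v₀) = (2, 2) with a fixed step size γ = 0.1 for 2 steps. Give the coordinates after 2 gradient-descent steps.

(0.5488, 1.928)

∇F = (4u³ - 4uv + 2u - 2, -2u² + 2v)
Step 1: at (2, 2), ∇F = (18, -4) → (2, 2) − 0.1·(18, -4) = (0.2, 2.4)
Step 2: at (0.2, 2.4), ∇F = (-3.488, 4.72) → (0.2, 2.4) − 0.1·(-3.488, 4.72) = (0.5488, 1.928)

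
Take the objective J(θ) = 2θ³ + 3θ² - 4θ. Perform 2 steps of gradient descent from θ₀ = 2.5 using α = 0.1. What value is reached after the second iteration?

-3.8535

J′(θ) = 6θ² + 6θ - 4
θ₁ = 2.5 − 0.1·48.5 = -2.35
θ₂ = -2.35 − 0.1·15.035 = -3.8535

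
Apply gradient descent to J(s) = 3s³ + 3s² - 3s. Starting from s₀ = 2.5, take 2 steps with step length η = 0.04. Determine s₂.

J′(s) = 9s² + 6s - 3
Step 1: J′(2.5) = 68.25; s₁ = 2.5 − 0.04·68.25 = -0.23
Step 2: J′(-0.23) = -3.9039; s₂ = -0.23 − 0.04·(-3.9039) = -0.073844

-0.073844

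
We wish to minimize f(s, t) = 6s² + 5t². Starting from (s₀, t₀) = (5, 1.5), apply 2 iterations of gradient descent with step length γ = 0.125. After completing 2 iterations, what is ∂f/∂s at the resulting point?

15

∇f = (12s, 10t)
Step 1: at (5, 1.5), ∇f = (60, 15) → (5, 1.5) − 0.125·(60, 15) = (-2.5, -0.375)
Step 2: at (-2.5, -0.375), ∇f = (-30, -3.75) → (-2.5, -0.375) − 0.125·(-30, -3.75) = (1.25, 0.09375)
∂f/∂s at (1.25, 0.09375) = 15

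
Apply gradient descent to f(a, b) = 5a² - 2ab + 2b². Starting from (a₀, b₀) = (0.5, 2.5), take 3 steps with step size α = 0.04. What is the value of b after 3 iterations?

1.58128

∇f = (10a - 2b, -2a + 4b)
(a₁, b₁) = (0.5, 2.5) − 0.04·(0, 9) = (0.5, 2.14)
(a₂, b₂) = (0.5, 2.14) − 0.04·(0.72, 7.56) = (0.4712, 1.8376)
(a₃, b₃) = (0.4712, 1.8376) − 0.04·(1.0368, 6.408) = (0.429728, 1.58128)
b = 1.58128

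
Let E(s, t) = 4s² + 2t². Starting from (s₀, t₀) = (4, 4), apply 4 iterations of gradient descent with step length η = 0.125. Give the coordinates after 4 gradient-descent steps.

∇E = (8s, 4t)
(s₁, t₁) = (4, 4) − 0.125·(32, 16) = (0, 2)
(s₂, t₂) = (0, 2) − 0.125·(0, 8) = (0, 1)
(s₃, t₃) = (0, 1) − 0.125·(0, 4) = (0, 0.5)
(s₄, t₄) = (0, 0.5) − 0.125·(0, 2) = (0, 0.25)

(0, 0.25)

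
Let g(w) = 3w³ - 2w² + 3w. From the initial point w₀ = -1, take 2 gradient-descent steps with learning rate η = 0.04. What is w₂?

g′(w) = 9w² - 4w + 3
Step 1: g′(-1) = 16; w₁ = -1 − 0.04·16 = -1.64
Step 2: g′(-1.64) = 33.7664; w₂ = -1.64 − 0.04·33.7664 = -2.990656

-2.990656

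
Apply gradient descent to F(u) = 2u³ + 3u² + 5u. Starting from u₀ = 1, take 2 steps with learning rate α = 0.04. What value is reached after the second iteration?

0.018624

F′(u) = 6u² + 6u + 5
Step 1: F′(1) = 17; u₁ = 1 − 0.04·17 = 0.32
Step 2: F′(0.32) = 7.5344; u₂ = 0.32 − 0.04·7.5344 = 0.018624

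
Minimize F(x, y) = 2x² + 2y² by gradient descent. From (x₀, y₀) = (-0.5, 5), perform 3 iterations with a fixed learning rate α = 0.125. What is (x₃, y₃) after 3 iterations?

∇F = (4x, 4y)
Step 1: at (-0.5, 5), ∇F = (-2, 20) → (-0.5, 5) − 0.125·(-2, 20) = (-0.25, 2.5)
Step 2: at (-0.25, 2.5), ∇F = (-1, 10) → (-0.25, 2.5) − 0.125·(-1, 10) = (-0.125, 1.25)
Step 3: at (-0.125, 1.25), ∇F = (-0.5, 5) → (-0.125, 1.25) − 0.125·(-0.5, 5) = (-0.0625, 0.625)

(-0.0625, 0.625)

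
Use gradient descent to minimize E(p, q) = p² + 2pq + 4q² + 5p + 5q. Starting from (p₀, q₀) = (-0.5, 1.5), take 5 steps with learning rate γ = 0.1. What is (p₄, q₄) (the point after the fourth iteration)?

∇E = (2p + 2q + 5, 2p + 8q + 5)
Step 1: at (-0.5, 1.5), ∇E = (7, 16) → (-0.5, 1.5) − 0.1·(7, 16) = (-1.2, -0.1)
Step 2: at (-1.2, -0.1), ∇E = (2.4, 1.8) → (-1.2, -0.1) − 0.1·(2.4, 1.8) = (-1.44, -0.28)
Step 3: at (-1.44, -0.28), ∇E = (1.56, -0.12) → (-1.44, -0.28) − 0.1·(1.56, -0.12) = (-1.596, -0.268)
Step 4: at (-1.596, -0.268), ∇E = (1.272, -0.336) → (-1.596, -0.268) − 0.1·(1.272, -0.336) = (-1.7232, -0.2344)

(-1.7232, -0.2344)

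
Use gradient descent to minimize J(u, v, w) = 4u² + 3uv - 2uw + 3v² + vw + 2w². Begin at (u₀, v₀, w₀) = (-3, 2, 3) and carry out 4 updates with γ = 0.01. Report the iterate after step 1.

(-2.76, 1.94, 2.8)

∇J = (8u + 3v - 2w, 3u + 6v + w, -2u + v + 4w)
(u₁, v₁, w₁) = (-3, 2, 3) − 0.01·(-24, 6, 20) = (-2.76, 1.94, 2.8)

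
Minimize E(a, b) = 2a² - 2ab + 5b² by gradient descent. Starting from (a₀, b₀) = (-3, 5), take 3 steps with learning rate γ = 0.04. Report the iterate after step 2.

∇E = (4a - 2b, -2a + 10b)
(a₁, b₁) = (-3, 5) − 0.04·(-22, 56) = (-2.12, 2.76)
(a₂, b₂) = (-2.12, 2.76) − 0.04·(-14, 31.84) = (-1.56, 1.4864)

(-1.56, 1.4864)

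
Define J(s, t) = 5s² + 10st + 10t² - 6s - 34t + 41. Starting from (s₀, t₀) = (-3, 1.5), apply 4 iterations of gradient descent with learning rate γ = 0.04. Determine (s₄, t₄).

(-2.19872, 2.7992)

∇J = (10s + 10t - 6, 10s + 20t - 34)
(s₁, t₁) = (-3, 1.5) − 0.04·(-21, -34) = (-2.16, 2.86)
(s₂, t₂) = (-2.16, 2.86) − 0.04·(1, 1.6) = (-2.2, 2.796)
(s₃, t₃) = (-2.2, 2.796) − 0.04·(-0.04, -0.08) = (-2.1984, 2.7992)
(s₄, t₄) = (-2.1984, 2.7992) − 0.04·(0.008, 0) = (-2.19872, 2.7992)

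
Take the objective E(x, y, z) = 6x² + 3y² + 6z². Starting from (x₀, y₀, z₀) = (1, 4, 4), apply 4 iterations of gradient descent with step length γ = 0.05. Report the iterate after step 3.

(0.064, 1.372, 0.256)

∇E = (12x, 6y, 12z)
Step 1: at (1, 4, 4), ∇E = (12, 24, 48) → (1, 4, 4) − 0.05·(12, 24, 48) = (0.4, 2.8, 1.6)
Step 2: at (0.4, 2.8, 1.6), ∇E = (4.8, 16.8, 19.2) → (0.4, 2.8, 1.6) − 0.05·(4.8, 16.8, 19.2) = (0.16, 1.96, 0.64)
Step 3: at (0.16, 1.96, 0.64), ∇E = (1.92, 11.76, 7.68) → (0.16, 1.96, 0.64) − 0.05·(1.92, 11.76, 7.68) = (0.064, 1.372, 0.256)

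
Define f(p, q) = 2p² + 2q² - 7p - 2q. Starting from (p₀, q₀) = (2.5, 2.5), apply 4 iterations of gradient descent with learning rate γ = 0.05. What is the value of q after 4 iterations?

∇f = (4p - 7, 4q - 2)
Step 1: at (2.5, 2.5), ∇f = (3, 8) → (2.5, 2.5) − 0.05·(3, 8) = (2.35, 2.1)
Step 2: at (2.35, 2.1), ∇f = (2.4, 6.4) → (2.35, 2.1) − 0.05·(2.4, 6.4) = (2.23, 1.78)
Step 3: at (2.23, 1.78), ∇f = (1.92, 5.12) → (2.23, 1.78) − 0.05·(1.92, 5.12) = (2.134, 1.524)
Step 4: at (2.134, 1.524), ∇f = (1.536, 4.096) → (2.134, 1.524) − 0.05·(1.536, 4.096) = (2.0572, 1.3192)
q = 1.3192

1.3192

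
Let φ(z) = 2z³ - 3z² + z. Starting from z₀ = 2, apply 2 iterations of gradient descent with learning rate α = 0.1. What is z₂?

0.726

φ′(z) = 6z² - 6z + 1
Step 1: φ′(2) = 13; z₁ = 2 − 0.1·13 = 0.7
Step 2: φ′(0.7) = -0.26; z₂ = 0.7 − 0.1·(-0.26) = 0.726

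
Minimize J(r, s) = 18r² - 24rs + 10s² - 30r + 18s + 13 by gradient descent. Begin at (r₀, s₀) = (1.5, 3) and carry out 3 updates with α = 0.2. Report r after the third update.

872.412

∇J = (36r - 24s - 30, -24r + 20s + 18)
(r₁, s₁) = (1.5, 3) − 0.2·(-48, 42) = (11.1, -5.4)
(r₂, s₂) = (11.1, -5.4) − 0.2·(499.2, -356.4) = (-88.74, 65.88)
(r₃, s₃) = (-88.74, 65.88) − 0.2·(-4805.76, 3465.36) = (872.412, -627.192)
r = 872.412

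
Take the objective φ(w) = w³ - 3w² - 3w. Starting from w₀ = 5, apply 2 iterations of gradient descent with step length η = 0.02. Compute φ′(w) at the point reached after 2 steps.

15.561095359488

φ′(w) = 3w² - 6w - 3
Step 1: φ′(5) = 42; w₁ = 5 − 0.02·42 = 4.16
Step 2: φ′(4.16) = 23.9568; w₂ = 4.16 − 0.02·23.9568 = 3.680864
φ′(w) at (3.680864) = 15.561095359488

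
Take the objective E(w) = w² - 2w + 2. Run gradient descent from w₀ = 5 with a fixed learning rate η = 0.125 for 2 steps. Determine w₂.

3.25

E′(w) = 2w - 2
Step 1: E′(5) = 8; w₁ = 5 − 0.125·8 = 4
Step 2: E′(4) = 6; w₂ = 4 − 0.125·6 = 3.25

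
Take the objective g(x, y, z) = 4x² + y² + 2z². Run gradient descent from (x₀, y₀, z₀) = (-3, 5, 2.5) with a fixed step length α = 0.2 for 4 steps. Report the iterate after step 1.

(1.8, 3, 0.5)

∇g = (8x, 2y, 4z)
(x₁, y₁, z₁) = (-3, 5, 2.5) − 0.2·(-24, 10, 10) = (1.8, 3, 0.5)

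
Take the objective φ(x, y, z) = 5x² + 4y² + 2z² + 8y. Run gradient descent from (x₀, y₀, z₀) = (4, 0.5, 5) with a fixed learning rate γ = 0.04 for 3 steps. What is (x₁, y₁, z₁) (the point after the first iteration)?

(2.4, 0.02, 4.2)

∇φ = (10x, 8y + 8, 4z)
Step 1: at (4, 0.5, 5), ∇φ = (40, 12, 20) → (4, 0.5, 5) − 0.04·(40, 12, 20) = (2.4, 0.02, 4.2)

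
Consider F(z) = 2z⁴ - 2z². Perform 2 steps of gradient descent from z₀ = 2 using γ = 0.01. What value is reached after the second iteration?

1.25872128

F′(z) = 8z³ - 4z
Step 1: F′(2) = 56; z₁ = 2 − 0.01·56 = 1.44
Step 2: F′(1.44) = 18.127872; z₂ = 1.44 − 0.01·18.127872 = 1.25872128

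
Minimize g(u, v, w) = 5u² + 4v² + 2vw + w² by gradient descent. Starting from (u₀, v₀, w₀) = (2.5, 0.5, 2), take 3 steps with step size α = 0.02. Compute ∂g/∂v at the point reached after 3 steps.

4.288384

∇g = (10u, 8v + 2w, 2v + 2w)
(u₁, v₁, w₁) = (2.5, 0.5, 2) − 0.02·(25, 8, 5) = (2, 0.34, 1.9)
(u₂, v₂, w₂) = (2, 0.34, 1.9) − 0.02·(20, 6.52, 4.48) = (1.6, 0.2096, 1.8104)
(u₃, v₃, w₃) = (1.6, 0.2096, 1.8104) − 0.02·(16, 5.2976, 4.04) = (1.28, 0.103648, 1.7296)
∂g/∂v at (1.28, 0.103648, 1.7296) = 4.288384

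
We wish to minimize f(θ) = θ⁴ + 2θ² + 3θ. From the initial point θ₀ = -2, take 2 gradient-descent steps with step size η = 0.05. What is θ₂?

f′(θ) = 4θ³ + 4θ + 3
Step 1: f′(-2) = -37; θ₁ = -2 − 0.05·(-37) = -0.15
Step 2: f′(-0.15) = 2.3865; θ₂ = -0.15 − 0.05·2.3865 = -0.269325

-0.269325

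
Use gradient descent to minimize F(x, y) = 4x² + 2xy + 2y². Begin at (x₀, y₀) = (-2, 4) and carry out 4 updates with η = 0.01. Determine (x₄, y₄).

(-1.70299552, 3.5390048)

∇F = (8x + 2y, 2x + 4y)
Step 1: at (-2, 4), ∇F = (-8, 12) → (-2, 4) − 0.01·(-8, 12) = (-1.92, 3.88)
Step 2: at (-1.92, 3.88), ∇F = (-7.6, 11.68) → (-1.92, 3.88) − 0.01·(-7.6, 11.68) = (-1.844, 3.7632)
Step 3: at (-1.844, 3.7632), ∇F = (-7.2256, 11.3648) → (-1.844, 3.7632) − 0.01·(-7.2256, 11.3648) = (-1.771744, 3.649552)
Step 4: at (-1.771744, 3.649552), ∇F = (-6.874848, 11.05472) → (-1.771744, 3.649552) − 0.01·(-6.874848, 11.05472) = (-1.70299552, 3.5390048)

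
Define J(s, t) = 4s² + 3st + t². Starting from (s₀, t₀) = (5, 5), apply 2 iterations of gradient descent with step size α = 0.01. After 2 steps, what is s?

3.9515

∇J = (8s + 3t, 3s + 2t)
(s₁, t₁) = (5, 5) − 0.01·(55, 25) = (4.45, 4.75)
(s₂, t₂) = (4.45, 4.75) − 0.01·(49.85, 22.85) = (3.9515, 4.5215)
s = 3.9515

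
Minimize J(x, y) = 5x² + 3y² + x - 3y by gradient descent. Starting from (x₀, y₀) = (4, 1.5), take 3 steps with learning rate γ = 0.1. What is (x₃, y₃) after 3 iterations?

∇J = (10x + 1, 6y - 3)
(x₁, y₁) = (4, 1.5) − 0.1·(41, 6) = (-0.1, 0.9)
(x₂, y₂) = (-0.1, 0.9) − 0.1·(0, 2.4) = (-0.1, 0.66)
(x₃, y₃) = (-0.1, 0.66) − 0.1·(0, 0.96) = (-0.1, 0.564)

(-0.1, 0.564)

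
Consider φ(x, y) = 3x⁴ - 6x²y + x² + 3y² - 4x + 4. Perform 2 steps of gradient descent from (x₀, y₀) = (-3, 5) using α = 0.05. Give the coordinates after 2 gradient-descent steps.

∇φ = (12x³ - 12xy + 2x - 4, -6x² + 6y)
(x₁, y₁) = (-3, 5) − 0.05·(-154, -24) = (4.7, 6.2)
(x₂, y₂) = (4.7, 6.2) − 0.05·(901.596, -95.34) = (-40.3798, 10.967)

(-40.3798, 10.967)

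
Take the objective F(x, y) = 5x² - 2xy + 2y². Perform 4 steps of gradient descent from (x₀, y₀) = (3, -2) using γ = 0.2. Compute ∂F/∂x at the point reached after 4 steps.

55.3248

∇F = (10x - 2y, -2x + 4y)
(x₁, y₁) = (3, -2) − 0.2·(34, -14) = (-3.8, 0.8)
(x₂, y₂) = (-3.8, 0.8) − 0.2·(-39.6, 10.8) = (4.12, -1.36)
(x₃, y₃) = (4.12, -1.36) − 0.2·(43.92, -13.68) = (-4.664, 1.376)
(x₄, y₄) = (-4.664, 1.376) − 0.2·(-49.392, 14.832) = (5.2144, -1.5904)
∂F/∂x at (5.2144, -1.5904) = 55.3248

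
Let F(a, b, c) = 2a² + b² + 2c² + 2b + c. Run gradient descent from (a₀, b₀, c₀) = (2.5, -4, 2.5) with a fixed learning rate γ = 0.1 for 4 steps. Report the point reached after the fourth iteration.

∇F = (4a, 2b + 2, 4c + 1)
(a₁, b₁, c₁) = (2.5, -4, 2.5) − 0.1·(10, -6, 11) = (1.5, -3.4, 1.4)
(a₂, b₂, c₂) = (1.5, -3.4, 1.4) − 0.1·(6, -4.8, 6.6) = (0.9, -2.92, 0.74)
(a₃, b₃, c₃) = (0.9, -2.92, 0.74) − 0.1·(3.6, -3.84, 3.96) = (0.54, -2.536, 0.344)
(a₄, b₄, c₄) = (0.54, -2.536, 0.344) − 0.1·(2.16, -3.072, 2.376) = (0.324, -2.2288, 0.1064)

(0.324, -2.2288, 0.1064)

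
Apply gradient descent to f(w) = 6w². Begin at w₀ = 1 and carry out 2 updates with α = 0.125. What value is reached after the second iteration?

f′(w) = 12w
Step 1: f′(1) = 12; w₁ = 1 − 0.125·12 = -0.5
Step 2: f′(-0.5) = -6; w₂ = -0.5 − 0.125·(-6) = 0.25

0.25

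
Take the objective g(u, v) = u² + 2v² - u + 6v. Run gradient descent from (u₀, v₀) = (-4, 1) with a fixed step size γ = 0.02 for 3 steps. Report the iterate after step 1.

(-3.82, 0.8)

∇g = (2u - 1, 4v + 6)
(u₁, v₁) = (-4, 1) − 0.02·(-9, 10) = (-3.82, 0.8)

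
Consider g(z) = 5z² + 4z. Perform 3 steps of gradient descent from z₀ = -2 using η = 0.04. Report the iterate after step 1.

g′(z) = 10z + 4
Step 1: g′(-2) = -16; z₁ = -2 − 0.04·(-16) = -1.36

-1.36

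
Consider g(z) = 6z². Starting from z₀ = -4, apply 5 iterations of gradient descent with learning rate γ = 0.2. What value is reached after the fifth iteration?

21.51296

g′(z) = 12z
Step 1: g′(-4) = -48; z₁ = -4 − 0.2·(-48) = 5.6
Step 2: g′(5.6) = 67.2; z₂ = 5.6 − 0.2·67.2 = -7.84
Step 3: g′(-7.84) = -94.08; z₃ = -7.84 − 0.2·(-94.08) = 10.976
Step 4: g′(10.976) = 131.712; z₄ = 10.976 − 0.2·131.712 = -15.3664
Step 5: g′(-15.3664) = -184.3968; z₅ = -15.3664 − 0.2·(-184.3968) = 21.51296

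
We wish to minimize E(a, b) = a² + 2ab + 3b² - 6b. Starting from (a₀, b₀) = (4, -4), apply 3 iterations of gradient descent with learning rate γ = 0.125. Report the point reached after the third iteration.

(2.625, -0.21875)

∇E = (2a + 2b, 2a + 6b - 6)
(a₁, b₁) = (4, -4) − 0.125·(0, -22) = (4, -1.25)
(a₂, b₂) = (4, -1.25) − 0.125·(5.5, -5.5) = (3.3125, -0.5625)
(a₃, b₃) = (3.3125, -0.5625) − 0.125·(5.5, -2.75) = (2.625, -0.21875)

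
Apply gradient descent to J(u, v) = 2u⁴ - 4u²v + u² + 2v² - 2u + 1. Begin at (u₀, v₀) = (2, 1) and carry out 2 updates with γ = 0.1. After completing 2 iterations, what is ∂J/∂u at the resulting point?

21991.809024

∇J = (8u³ - 8uv + 2u - 2, -4u² + 4v)
Step 1: at (2, 1), ∇J = (50, -12) → (2, 1) − 0.1·(50, -12) = (-3, 2.2)
Step 2: at (-3, 2.2), ∇J = (-171.2, -27.2) → (-3, 2.2) − 0.1·(-171.2, -27.2) = (14.12, 4.92)
∂J/∂u at (14.12, 4.92) = 21991.809024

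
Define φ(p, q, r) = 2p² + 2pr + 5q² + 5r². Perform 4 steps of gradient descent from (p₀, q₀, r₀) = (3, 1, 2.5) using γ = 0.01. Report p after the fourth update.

∇φ = (4p + 2r, 10q, 2p + 10r)
(p₁, q₁, r₁) = (3, 1, 2.5) − 0.01·(17, 10, 31) = (2.83, 0.9, 2.19)
(p₂, q₂, r₂) = (2.83, 0.9, 2.19) − 0.01·(15.7, 9, 27.56) = (2.673, 0.81, 1.9144)
(p₃, q₃, r₃) = (2.673, 0.81, 1.9144) − 0.01·(14.5208, 8.1, 24.49) = (2.527792, 0.729, 1.6695)
(p₄, q₄, r₄) = (2.527792, 0.729, 1.6695) − 0.01·(13.450168, 7.29, 21.750584) = (2.39329032, 0.6561, 1.45199416)
p = 2.39329032

2.39329032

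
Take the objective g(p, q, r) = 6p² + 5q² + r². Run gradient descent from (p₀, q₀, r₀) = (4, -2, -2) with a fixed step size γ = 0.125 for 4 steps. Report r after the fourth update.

∇g = (12p, 10q, 2r)
Step 1: at (4, -2, -2), ∇g = (48, -20, -4) → (4, -2, -2) − 0.125·(48, -20, -4) = (-2, 0.5, -1.5)
Step 2: at (-2, 0.5, -1.5), ∇g = (-24, 5, -3) → (-2, 0.5, -1.5) − 0.125·(-24, 5, -3) = (1, -0.125, -1.125)
Step 3: at (1, -0.125, -1.125), ∇g = (12, -1.25, -2.25) → (1, -0.125, -1.125) − 0.125·(12, -1.25, -2.25) = (-0.5, 0.03125, -0.84375)
Step 4: at (-0.5, 0.03125, -0.84375), ∇g = (-6, 0.3125, -1.6875) → (-0.5, 0.03125, -0.84375) − 0.125·(-6, 0.3125, -1.6875) = (0.25, -0.0078125, -0.6328125)
r = -0.6328125

-0.6328125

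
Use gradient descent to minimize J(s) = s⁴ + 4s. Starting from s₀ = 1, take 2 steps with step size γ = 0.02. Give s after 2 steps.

J′(s) = 4s³ + 4
s₁ = 1 − 0.02·8 = 0.84
s₂ = 0.84 − 0.02·6.370816 = 0.71258368

0.71258368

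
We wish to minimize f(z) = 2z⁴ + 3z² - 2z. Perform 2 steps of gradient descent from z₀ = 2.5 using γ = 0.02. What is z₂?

-0.18598784

f′(z) = 8z³ + 6z - 2
z₁ = 2.5 − 0.02·138 = -0.26
z₂ = -0.26 − 0.02·(-3.700608) = -0.18598784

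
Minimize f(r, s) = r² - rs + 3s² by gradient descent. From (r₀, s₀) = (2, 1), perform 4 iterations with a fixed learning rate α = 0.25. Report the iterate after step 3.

(0.390625, 0)

∇f = (2r - s, -r + 6s)
(r₁, s₁) = (2, 1) − 0.25·(3, 4) = (1.25, 0)
(r₂, s₂) = (1.25, 0) − 0.25·(2.5, -1.25) = (0.625, 0.3125)
(r₃, s₃) = (0.625, 0.3125) − 0.25·(0.9375, 1.25) = (0.390625, 0)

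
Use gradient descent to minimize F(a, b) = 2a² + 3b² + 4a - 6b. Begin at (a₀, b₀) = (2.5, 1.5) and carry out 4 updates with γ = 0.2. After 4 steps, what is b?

1.0008

∇F = (4a + 4, 6b - 6)
(a₁, b₁) = (2.5, 1.5) − 0.2·(14, 3) = (-0.3, 0.9)
(a₂, b₂) = (-0.3, 0.9) − 0.2·(2.8, -0.6) = (-0.86, 1.02)
(a₃, b₃) = (-0.86, 1.02) − 0.2·(0.56, 0.12) = (-0.972, 0.996)
(a₄, b₄) = (-0.972, 0.996) − 0.2·(0.112, -0.024) = (-0.9944, 1.0008)
b = 1.0008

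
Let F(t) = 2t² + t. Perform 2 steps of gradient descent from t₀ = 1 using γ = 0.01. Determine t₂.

F′(t) = 4t + 1
Step 1: F′(1) = 5; t₁ = 1 − 0.01·5 = 0.95
Step 2: F′(0.95) = 4.8; t₂ = 0.95 − 0.01·4.8 = 0.902

0.902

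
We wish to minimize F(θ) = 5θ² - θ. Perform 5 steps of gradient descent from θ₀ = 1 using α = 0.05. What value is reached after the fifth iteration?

F′(θ) = 10θ - 1
Step 1: F′(1) = 9; θ₁ = 1 − 0.05·9 = 0.55
Step 2: F′(0.55) = 4.5; θ₂ = 0.55 − 0.05·4.5 = 0.325
Step 3: F′(0.325) = 2.25; θ₃ = 0.325 − 0.05·2.25 = 0.2125
Step 4: F′(0.2125) = 1.125; θ₄ = 0.2125 − 0.05·1.125 = 0.15625
Step 5: F′(0.15625) = 0.5625; θ₅ = 0.15625 − 0.05·0.5625 = 0.128125

0.128125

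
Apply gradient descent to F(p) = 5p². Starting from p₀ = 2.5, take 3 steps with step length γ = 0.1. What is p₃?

F′(p) = 10p
p₁ = 2.5 − 0.1·25 = 0
p₂ = 0 − 0.1·0 = 0
p₃ = 0 − 0.1·0 = 0

0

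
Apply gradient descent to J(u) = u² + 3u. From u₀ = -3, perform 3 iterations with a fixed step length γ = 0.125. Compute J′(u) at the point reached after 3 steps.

-1.265625

J′(u) = 2u + 3
u₁ = -3 − 0.125·(-3) = -2.625
u₂ = -2.625 − 0.125·(-2.25) = -2.34375
u₃ = -2.34375 − 0.125·(-1.6875) = -2.1328125
J′(u) at (-2.1328125) = -1.265625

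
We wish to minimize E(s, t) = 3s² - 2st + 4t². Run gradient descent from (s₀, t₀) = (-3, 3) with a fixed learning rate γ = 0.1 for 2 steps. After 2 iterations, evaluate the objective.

∇E = (6s - 2t, -2s + 8t)
Step 1: at (-3, 3), ∇E = (-24, 30) → (-3, 3) − 0.1·(-24, 30) = (-0.6, 0)
Step 2: at (-0.6, 0), ∇E = (-3.6, 1.2) → (-0.6, 0) − 0.1·(-3.6, 1.2) = (-0.24, -0.12)
E(-0.24, -0.12) = 0.1728

0.1728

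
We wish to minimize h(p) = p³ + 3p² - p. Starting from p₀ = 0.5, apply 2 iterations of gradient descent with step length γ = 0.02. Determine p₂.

0.3997185

h′(p) = 3p² + 6p - 1
Step 1: h′(0.5) = 2.75; p₁ = 0.5 − 0.02·2.75 = 0.445
Step 2: h′(0.445) = 2.264075; p₂ = 0.445 − 0.02·2.264075 = 0.3997185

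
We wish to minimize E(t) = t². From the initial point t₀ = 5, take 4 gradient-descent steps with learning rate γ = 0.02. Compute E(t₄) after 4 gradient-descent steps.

E′(t) = 2t
t₁ = 5 − 0.02·10 = 4.8
t₂ = 4.8 − 0.02·9.6 = 4.608
t₃ = 4.608 − 0.02·9.216 = 4.42368
t₄ = 4.42368 − 0.02·8.84736 = 4.2467328
E(4.2467328) = 18.03473947459584

18.03473947459584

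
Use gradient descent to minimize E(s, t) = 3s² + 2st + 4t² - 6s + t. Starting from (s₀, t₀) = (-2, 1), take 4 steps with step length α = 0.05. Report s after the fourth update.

0.1399

∇E = (6s + 2t - 6, 2s + 8t + 1)
(s₁, t₁) = (-2, 1) − 0.05·(-16, 5) = (-1.2, 0.75)
(s₂, t₂) = (-1.2, 0.75) − 0.05·(-11.7, 4.6) = (-0.615, 0.52)
(s₃, t₃) = (-0.615, 0.52) − 0.05·(-8.65, 3.93) = (-0.1825, 0.3235)
(s₄, t₄) = (-0.1825, 0.3235) − 0.05·(-6.448, 3.223) = (0.1399, 0.16235)
s = 0.1399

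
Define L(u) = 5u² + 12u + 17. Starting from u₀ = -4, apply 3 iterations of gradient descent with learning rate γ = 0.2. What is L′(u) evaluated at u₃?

L′(u) = 10u + 12
u₁ = -4 − 0.2·(-28) = 1.6
u₂ = 1.6 − 0.2·28 = -4
u₃ = -4 − 0.2·(-28) = 1.6
L′(u) at (1.6) = 28

28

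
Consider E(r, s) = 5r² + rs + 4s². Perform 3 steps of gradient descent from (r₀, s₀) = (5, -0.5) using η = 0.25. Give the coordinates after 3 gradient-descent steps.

∇E = (10r + s, r + 8s)
(r₁, s₁) = (5, -0.5) − 0.25·(49.5, 1) = (-7.375, -0.75)
(r₂, s₂) = (-7.375, -0.75) − 0.25·(-74.5, -13.375) = (11.25, 2.59375)
(r₃, s₃) = (11.25, 2.59375) − 0.25·(115.09375, 32) = (-17.5234375, -5.40625)

(-17.5234375, -5.40625)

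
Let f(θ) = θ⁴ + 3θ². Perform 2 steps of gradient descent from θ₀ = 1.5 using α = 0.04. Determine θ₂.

f′(θ) = 4θ³ + 6θ
Step 1: f′(1.5) = 22.5; θ₁ = 1.5 − 0.04·22.5 = 0.6
Step 2: f′(0.6) = 4.464; θ₂ = 0.6 − 0.04·4.464 = 0.42144

0.42144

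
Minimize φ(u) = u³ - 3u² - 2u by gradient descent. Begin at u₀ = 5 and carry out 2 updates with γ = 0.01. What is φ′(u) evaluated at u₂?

26.447190845227

φ′(u) = 3u² - 6u - 2
Step 1: φ′(5) = 43; u₁ = 5 − 0.01·43 = 4.57
Step 2: φ′(4.57) = 33.2347; u₂ = 4.57 − 0.01·33.2347 = 4.237653
φ′(u) at (4.237653) = 26.447190845227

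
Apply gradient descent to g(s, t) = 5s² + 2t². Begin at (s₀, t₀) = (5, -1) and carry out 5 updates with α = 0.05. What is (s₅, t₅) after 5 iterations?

(0.15625, -0.32768)

∇g = (10s, 4t)
Step 1: at (5, -1), ∇g = (50, -4) → (5, -1) − 0.05·(50, -4) = (2.5, -0.8)
Step 2: at (2.5, -0.8), ∇g = (25, -3.2) → (2.5, -0.8) − 0.05·(25, -3.2) = (1.25, -0.64)
Step 3: at (1.25, -0.64), ∇g = (12.5, -2.56) → (1.25, -0.64) − 0.05·(12.5, -2.56) = (0.625, -0.512)
Step 4: at (0.625, -0.512), ∇g = (6.25, -2.048) → (0.625, -0.512) − 0.05·(6.25, -2.048) = (0.3125, -0.4096)
Step 5: at (0.3125, -0.4096), ∇g = (3.125, -1.6384) → (0.3125, -0.4096) − 0.05·(3.125, -1.6384) = (0.15625, -0.32768)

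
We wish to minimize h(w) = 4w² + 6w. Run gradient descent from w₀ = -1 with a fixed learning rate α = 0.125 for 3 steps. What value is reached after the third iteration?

h′(w) = 8w + 6
Step 1: h′(-1) = -2; w₁ = -1 − 0.125·(-2) = -0.75
Step 2: h′(-0.75) = 0; w₂ = -0.75 − 0.125·0 = -0.75
Step 3: h′(-0.75) = 0; w₃ = -0.75 − 0.125·0 = -0.75

-0.75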